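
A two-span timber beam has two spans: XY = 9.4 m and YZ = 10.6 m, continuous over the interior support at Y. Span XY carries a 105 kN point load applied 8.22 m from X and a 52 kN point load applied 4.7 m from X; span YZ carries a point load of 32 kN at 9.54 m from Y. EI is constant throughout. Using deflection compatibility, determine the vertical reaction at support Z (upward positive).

Release continuity at Y by inserting a hinge; the redundant is the internal moment M_Y. The primary structure is two simply-supported spans XY and YZ.
Rotations at Y on the released spans (each span's end-slope, ×1/EI):
  span XY: point load 105 at a = 8.22: Pab(L + a)/(6LEI) = 318.2/EI
  span XY: point load 52 at a = 4.7: Pab(L + a)/(6LEI) = 287.2/EI
  span YZ: point load 32 at a = 9.54: Pab(L + b)/(6LEI) = 59.33/EI
  relative rotation θ_0 = (605.3 + 59.33)/EI = 664.7/EI
A unit hogging moment at Y produces rotation L₁/(3EI) + L₂/(3EI) = 6.667/EI.
Slope continuity at Y: θ_0 = M_Y·6.667/EI, so M_Y = 664.7/6.667 = 99.7 kN·m (hogging).
Span YZ, ΣM about Z: R_Y^{YZ}·10.6 = 33.92 + 99.7, so R_Y^{YZ} = 12.61 kN and R_Z = 32 − 12.61 = 19.39 kN.

R_Z = 19.39 kN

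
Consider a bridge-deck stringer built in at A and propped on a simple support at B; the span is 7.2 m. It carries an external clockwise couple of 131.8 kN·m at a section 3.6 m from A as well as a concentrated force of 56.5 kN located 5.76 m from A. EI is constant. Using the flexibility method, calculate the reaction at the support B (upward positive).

Release the roller at B. Primary structure: cantilever fixed at A.
Primary-structure tip deflection at B by superposition:
  clockwise couple 131.8 at a = 3.6: M₀a(2L − a)/(2EI) = 2562/EI
  point load 56.5 at a = 5.76: Pa²(3L − a)/(6EI) = 4949/EI
  δ_0 = 7511/EI
Tip deflection under a unit load at B: L³/(3EI) = 124.4/EI.
The prop prevents deflection at B: R_B = δ_0/δ_{BB} = 7511/124.4 = 60.37 kN.

R_B = 60.37 kN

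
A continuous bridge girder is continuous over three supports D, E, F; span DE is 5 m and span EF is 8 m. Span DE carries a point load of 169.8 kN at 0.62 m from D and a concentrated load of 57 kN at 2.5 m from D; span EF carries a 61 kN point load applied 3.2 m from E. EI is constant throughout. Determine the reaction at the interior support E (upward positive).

Release continuity at E by inserting a hinge; the redundant is the internal moment M_E. The primary structure is two simply-supported spans DE and EF.
End slopes at the hinge E, treating each span as simply supported:
  span DE: point load 169.8 at a = 0.62: Pab(L + a)/(6LEI) = 86.38/EI
  span DE: point load 57 at a = 2.5: Pab(L + a)/(6LEI) = 89.06/EI
  span EF: point load 61 at a = 3.2: Pab(L + b)/(6LEI) = 249.9/EI
  relative rotation θ_0 = (175.4 + 249.9)/EI = 425.3/EI
A unit hogging moment at E produces rotation L₁/(3EI) + L₂/(3EI) = 4.333/EI.
Compatibility: M_E·(L₁+L₂)/(3EI) = θ_0, giving M_E = 98.15 kN·m (hogging).
Span DE, ΣM about D with M_E applied at E: R_E^{DE}·5 = 247.8 + 98.15, so R_E^{DE} = 69.18 kN and R_D = 226.8 − 69.18 = 157.6 kN.
Span EF, ΣM about F: R_E^{EF}·8 = 292.8 + 98.15, so R_E^{EF} = 48.87 kN and R_F = 61 − 48.87 = 12.13 kN.
R_E = 69.18 + 48.87 = 118.1 kN.

R_E = 118.1 kN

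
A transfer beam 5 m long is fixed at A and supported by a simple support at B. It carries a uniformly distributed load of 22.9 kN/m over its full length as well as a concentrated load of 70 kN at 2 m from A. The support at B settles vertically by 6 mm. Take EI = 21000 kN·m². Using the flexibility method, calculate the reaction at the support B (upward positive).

R_B = 54.47 kN

Release the roller at B. Primary structure: cantilever fixed at A.
Deflection at B on the released cantilever, summing each load's contribution:
  UDL 22.9: wL⁴/(8EI) = 1789/EI
  point load 70 at a = 2: Pa²(3L − a)/(6EI) = 606.7/EI
  δ_0 = 2396/EI
Flexibility coefficient — unit upward force at B: δ_{BB} = L³/(3EI) = 41.67/EI.
With EI = 21000 kN·m²: δ_0 = 0.11408 m and δ_{BB} = 0.001984 m/kN.
Compatibility — the beam at B must follow the support down by 0.006 m: δ_0 − R_B·δ_{BB} = 0.006, so R_B = (0.11408 − 0.006)/0.001984 = 54.47 kN.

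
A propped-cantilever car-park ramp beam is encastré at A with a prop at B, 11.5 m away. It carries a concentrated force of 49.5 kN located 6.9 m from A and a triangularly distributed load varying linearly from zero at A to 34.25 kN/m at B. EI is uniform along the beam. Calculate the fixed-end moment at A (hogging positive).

Release the roller at B. Primary structure: cantilever fixed at A.
Free-end deflection of the primary structure under the applied loading (downward +):
  point load 49.5 at a = 6.9: Pa²(3L − a)/(6EI) = 10841/EI
  triangular load, peak 34.25 at the free end: 11w₀L⁴/(120EI) = 54912/EI
  δ_0 = 65752/EI
Tip deflection under a unit load at B: L³/(3EI) = 507/EI.
Compatibility at B: δ_0 − R_B·δ_{BB} = 0, so R_B = 65752/507 = 129.7 kN.
Moment equilibrium about A: M_A = Σ(load moments about A) − R_B·L = 1851 − 129.7×11.5 = 359.9 kN·m.

M_A = 359.9 kN·m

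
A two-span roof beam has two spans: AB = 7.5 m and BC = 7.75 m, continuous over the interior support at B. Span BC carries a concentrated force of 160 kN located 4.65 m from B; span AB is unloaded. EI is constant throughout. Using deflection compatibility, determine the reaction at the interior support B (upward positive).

Insert a hinge at B; M_B is the redundant, and each span becomes simply supported.
Discontinuity in slope at B on the released structure — sum the simple-span end rotations:
  span BC: point load 160 at a = 4.65: Pab(L + b)/(6LEI) = 538.2/EI
  relative rotation θ_0 = (0 + 538.2)/EI = 538.2/EI
A unit hogging moment at B produces rotation L₁/(3EI) + L₂/(3EI) = 5.083/EI.
Slope continuity at B: θ_0 = M_B·5.083/EI, so M_B = 538.2/5.083 = 105.9 kN·m (hogging).
Span AB, ΣM about A with M_B applied at B: R_B^{AB}·7.5 = 0 + 105.9, so R_B^{AB} = 14.12 kN and R_A = 0 − 14.12 = -14.12 kN.
Span BC, ΣM about C: R_B^{BC}·7.75 = 496 + 105.9, so R_B^{BC} = 77.66 kN and R_C = 160 − 77.66 = 82.34 kN.
R_B = 14.12 + 77.66 = 91.78 kN.

R_B = 91.78 kN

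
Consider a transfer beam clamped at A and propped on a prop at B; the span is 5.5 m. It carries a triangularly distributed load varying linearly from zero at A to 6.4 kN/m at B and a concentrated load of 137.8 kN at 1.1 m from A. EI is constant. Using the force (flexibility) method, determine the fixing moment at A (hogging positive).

M_A = 120.4 kN·m

Release the roller at B. Primary structure: cantilever fixed at A.
Primary-structure tip deflection at B by superposition:
  triangular load, peak 6.4 at the free end: 11w₀L⁴/(120EI) = 536.8/EI
  point load 137.8 at a = 1.1: Pa²(3L − a)/(6EI) = 428/EI
  δ_0 = 964.8/EI
Flexibility coefficient — unit upward force at B: δ_{BB} = L³/(3EI) = 55.46/EI.
Compatibility at B: δ_0 − R_B·δ_{BB} = 0, so R_B = 964.8/55.46 = 17.4 kN.
Moment equilibrium about A: M_A = Σ(load moments about A) − R_B·L = 216.1 − 17.4×5.5 = 120.4 kN·m.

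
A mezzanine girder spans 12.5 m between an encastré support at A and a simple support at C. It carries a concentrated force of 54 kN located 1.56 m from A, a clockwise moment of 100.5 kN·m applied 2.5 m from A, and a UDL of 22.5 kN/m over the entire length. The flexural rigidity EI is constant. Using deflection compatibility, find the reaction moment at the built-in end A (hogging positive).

M_A = 554.8 kN·m

Release the roller at C. Primary structure: cantilever fixed at A.
Downward deflection at the released point C due to the loads:
  point load 54 at a = 1.56: Pa²(3L − a)/(6EI) = 787.2/EI
  clockwise couple 100.5 at a = 2.5: M₀a(2L − a)/(2EI) = 2827/EI
  UDL 22.5: wL⁴/(8EI) = 68665/EI
  δ_0 = 72278/EI
Flexibility coefficient — unit upward force at C: δ_{CC} = L³/(3EI) = 651/EI.
Compatibility at C: δ_0 − R_C·δ_{CC} = 0, so R_C = 72278/651 = 111 kN.
Moment equilibrium about A: M_A = Σ(load moments about A) − R_C·L = 1943 − 111×12.5 = 554.8 kN·m.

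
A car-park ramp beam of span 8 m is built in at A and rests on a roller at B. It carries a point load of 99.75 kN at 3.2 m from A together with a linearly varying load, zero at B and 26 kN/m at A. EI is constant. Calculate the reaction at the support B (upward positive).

Release the roller at B. Primary structure: cantilever fixed at A.
Free-end deflection of the primary structure under the applied loading (downward +):
  point load 99.75 at a = 3.2: Pa²(3L − a)/(6EI) = 3541/EI
  triangular load, peak 26 at the fixed end: w₀L⁴/(30EI) = 3550/EI
  δ_0 = 7091/EI
Tip deflection under a unit load at B: L³/(3EI) = 170.7/EI.
Compatibility at B: δ_0 − R_B·δ_{BB} = 0, so R_B = 7091/170.7 = 41.55 kN.

R_B = 41.55 kN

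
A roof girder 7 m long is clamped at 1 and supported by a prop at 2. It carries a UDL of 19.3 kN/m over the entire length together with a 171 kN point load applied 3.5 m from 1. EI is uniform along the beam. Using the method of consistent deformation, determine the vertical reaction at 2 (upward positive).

R_2 = 104.1 kN

Remove the prop at 2; the released (primary) structure is a cantilever built in at 1.
Deflection at 2 on the released cantilever, summing each load's contribution:
  UDL 19.3: wL⁴/(8EI) = 5792/EI
  point load 171 at a = 3.5: Pa²(3L − a)/(6EI) = 6110/EI
  δ_0 = 11902/EI
Flexibility coefficient — unit upward force at 2: δ_{22} = L³/(3EI) = 114.3/EI.
The prop prevents deflection at 2: R_2 = δ_0/δ_{22} = 11902/114.3 = 104.1 kN.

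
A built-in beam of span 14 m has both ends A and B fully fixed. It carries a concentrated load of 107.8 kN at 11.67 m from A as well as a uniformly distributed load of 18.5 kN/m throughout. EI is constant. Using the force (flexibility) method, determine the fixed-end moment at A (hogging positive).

M_A = 337 kN·m

Take the two fixed-end moments M_A, M_B as redundants; the released structure is the simple span AB.
Simple-span end rotations at A and B under the given loads:
  at A: point load 107.8 at a = 11.67: Pab(L + b)/(6LEI) = 569.8/EI
  at B: point load 107.8 at a = 11.67: Pab(L + a)/(6LEI) = 895.8/EI
  at A: UDL 18.5: wL³/(24EI) = 2115/EI
  at B: UDL 18.5: wL³/(24EI) = 2115/EI
  θ_A0 = 2685/EI,  θ_B0 = 3011/EI
Flexibility coefficients: a unit moment at one end gives L/(3EI) there and L/(6EI) at the far end, so f₁₁ = f₂₂ = 4.667/EI and f₁₂ = f₂₁ = 2.333/EI.
Compatibility — zero rotation at each built-in end:
  4.667 M_A + 2.333 M_B = 2685
  2.333 M_A + 4.667 M_B = 3011
Solving the pair gives M_A = 337 kN·m and M_B = 476.7 kN·m (hogging).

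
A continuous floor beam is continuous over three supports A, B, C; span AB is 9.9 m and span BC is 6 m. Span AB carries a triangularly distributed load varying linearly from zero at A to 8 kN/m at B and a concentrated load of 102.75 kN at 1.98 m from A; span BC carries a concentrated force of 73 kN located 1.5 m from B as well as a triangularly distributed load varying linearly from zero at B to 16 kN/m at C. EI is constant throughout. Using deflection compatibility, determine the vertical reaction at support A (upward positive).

Take M_B as the redundant. Released structure: two simple spans AB and BC with a hinge at B.
Rotations at B on the released spans (each span's end-slope, ×1/EI):
  span AB: triangular load, peak 8: w₀L³/(45EI) = 172.5/EI
  span AB: point load 102.75 at a = 1.98: Pab(L + a)/(6LEI) = 322.3/EI
  span BC: point load 73 at a = 1.5: Pab(L + b)/(6LEI) = 143.7/EI
  span BC: triangular load, peak 16: 7w₀L³/(360EI) = 67.2/EI
  relative rotation θ_0 = (494.8 + 210.9)/EI = 705.7/EI
A unit hogging moment at B produces rotation L₁/(3EI) + L₂/(3EI) = 5.3/EI.
Compatibility: M_B·(L₁+L₂)/(3EI) = θ_0, giving M_B = 133.1 kN·m (hogging).
Span AB, ΣM about A with M_B applied at B: R_B^{AB}·9.9 = 464.8 + 133.1, so R_B^{AB} = 60.4 kN and R_A = 142.3 − 60.4 = 81.95 kN.

R_A = 81.95 kN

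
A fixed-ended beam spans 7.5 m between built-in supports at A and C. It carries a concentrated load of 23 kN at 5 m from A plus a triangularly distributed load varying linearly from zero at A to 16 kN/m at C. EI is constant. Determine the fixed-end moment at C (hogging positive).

Release both end moments; the primary structure is a simply-supported span AC with redundants M_A and M_C.
On the primary (simply-supported) span, the end slopes from the loading are:
  at A: point load 23 at a = 5: Pab(L + b)/(6LEI) = 63.89/EI
  at C: point load 23 at a = 5: Pab(L + a)/(6LEI) = 79.86/EI
  at A: triangular load, peak 16: 7w₀L³/(360EI) = 131.2/EI
  at C: triangular load, peak 16: w₀L³/(45EI) = 150/EI
  θ_A0 = 195.1/EI,  θ_C0 = 229.9/EI
Flexibility coefficients: a unit moment at one end gives L/(3EI) there and L/(6EI) at the far end, so f₁₁ = f₂₂ = 2.5/EI and f₁₂ = f₂₁ = 1.25/EI.
Compatibility — zero rotation at each built-in end:
  2.5 M_A + 1.25 M_C = 195.1
  1.25 M_A + 2.5 M_C = 229.9
Solving the pair gives M_A = 42.78 kN·m and M_C = 70.56 kN·m (hogging).

M_C = 70.56 kN·m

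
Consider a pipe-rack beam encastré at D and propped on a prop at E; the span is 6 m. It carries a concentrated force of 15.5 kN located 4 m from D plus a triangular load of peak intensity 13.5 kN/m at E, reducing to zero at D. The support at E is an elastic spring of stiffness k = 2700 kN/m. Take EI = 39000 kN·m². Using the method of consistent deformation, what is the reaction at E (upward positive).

Remove the prop at E; the released (primary) structure is a cantilever built in at D.
Free-end deflection of the primary structure under the applied loading (downward +):
  point load 15.5 at a = 4: Pa²(3L − a)/(6EI) = 578.7/EI
  triangular load, peak 13.5 at the free end: 11w₀L⁴/(120EI) = 1604/EI
  δ_0 = 2182/EI
Tip deflection under a unit load at E: L³/(3EI) = 72/EI.
With EI = 39000 kN·m²: δ_0 = 0.055961 m and δ_{EE} = 0.001846 m/kN.
Compatibility — the spring shortens by R_E/k under the reaction it provides: δ_0 − R_E·δ_{EE} = R_E/k. With 1/k = 0.00037 m/kN, R_E = δ_0 / (δ_{EE} + 1/k) = 0.055961 / (0.001846 + 0.00037) = 25.25 kN.

R_E = 25.25 kN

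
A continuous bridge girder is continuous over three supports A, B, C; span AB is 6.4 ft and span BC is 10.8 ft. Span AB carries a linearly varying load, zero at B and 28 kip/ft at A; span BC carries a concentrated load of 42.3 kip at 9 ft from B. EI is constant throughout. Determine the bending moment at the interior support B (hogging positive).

M_B = 48.13 kip·ft

Release continuity at B by inserting a hinge; the redundant is the internal moment M_B. The primary structure is two simply-supported spans AB and BC.
Rotations at B on the released spans (each span's end-slope, ×1/EI):
  span AB: triangular load, peak 28: 7w₀L³/(360EI) = 142.7/EI
  span BC: point load 42.3 at a = 9: Pab(L + b)/(6LEI) = 133.2/EI
  relative rotation θ_0 = (142.7 + 133.2)/EI = 276/EI
A unit hogging moment at B produces rotation L₁/(3EI) + L₂/(3EI) = 5.733/EI.
Compatibility: M_B·(L₁+L₂)/(3EI) = θ_0, giving M_B = 48.13 kip·ft (hogging).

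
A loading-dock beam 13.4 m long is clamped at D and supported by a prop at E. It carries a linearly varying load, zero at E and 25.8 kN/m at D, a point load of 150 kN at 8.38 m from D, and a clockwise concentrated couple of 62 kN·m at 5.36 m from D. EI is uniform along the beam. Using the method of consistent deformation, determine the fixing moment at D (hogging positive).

M_D = 635 kN·m

Take the reaction at E as the redundant and release it; the primary structure is a cantilever fixed at D.
Deflection at E on the released cantilever, summing each load's contribution:
  triangular load, peak 25.8 at the fixed end: w₀L⁴/(30EI) = 27728/EI
  point load 150 at a = 8.38: Pa²(3L − a)/(6EI) = 55864/EI
  clockwise couple 62 at a = 5.36: M₀a(2L − a)/(2EI) = 3562/EI
  δ_0 = 87154/EI
Flexibility coefficient — unit upward force at E: δ_{EE} = L³/(3EI) = 802/EI.
Compatibility at E: δ_0 − R_E·δ_{EE} = 0, so R_E = 87154/802 = 108.7 kN.
Moment equilibrium about D: M_D = Σ(load moments about D) − R_E·L = 2091 − 108.7×13.4 = 635 kN·m.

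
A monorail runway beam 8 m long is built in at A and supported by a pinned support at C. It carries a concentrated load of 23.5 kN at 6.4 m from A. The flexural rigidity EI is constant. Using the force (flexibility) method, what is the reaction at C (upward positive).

Choose R_C as the redundant. The primary structure is the cantilever fixed at A.
Free-end deflection of the primary structure under the applied loading (downward +):
  point load 23.5 at a = 6.4: Pa²(3L − a)/(6EI) = 2824/EI
Flexibility coefficient — unit upward force at C: δ_{CC} = L³/(3EI) = 170.7/EI.
The prop prevents deflection at C: R_C = δ_0/δ_{CC} = 2824/170.7 = 16.54 kN.

R_C = 16.54 kN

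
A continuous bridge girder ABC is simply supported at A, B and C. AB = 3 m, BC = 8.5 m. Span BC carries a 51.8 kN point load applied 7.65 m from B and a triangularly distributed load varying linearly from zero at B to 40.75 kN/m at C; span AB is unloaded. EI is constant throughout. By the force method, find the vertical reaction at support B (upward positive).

R_B = 127.4 kN

Release continuity at B by inserting a hinge; the redundant is the internal moment M_B. The primary structure is two simply-supported spans AB and BC.
Discontinuity in slope at B on the released structure — sum the simple-span end rotations:
  span BC: point load 51.8 at a = 7.65: Pab(L + b)/(6LEI) = 61.75/EI
  span BC: triangular load, peak 40.75: 7w₀L³/(360EI) = 486.6/EI
  relative rotation θ_0 = (0 + 548.4)/EI = 548.4/EI
A unit hogging moment at B produces rotation L₁/(3EI) + L₂/(3EI) = 3.833/EI.
Slope continuity at B: θ_0 = M_B·3.833/EI, so M_B = 548.4/3.833 = 143.1 kN·m (hogging).
Span AB, ΣM about A with M_B applied at B: R_B^{AB}·3 = 0 + 143.1, so R_B^{AB} = 47.68 kN and R_A = 0 − 47.68 = -47.68 kN.
Span BC, ΣM about C: R_B^{BC}·8.5 = 534.7 + 143.1, so R_B^{BC} = 79.74 kN and R_C = 225 − 79.74 = 145.2 kN.
R_B = 47.68 + 79.74 = 127.4 kN.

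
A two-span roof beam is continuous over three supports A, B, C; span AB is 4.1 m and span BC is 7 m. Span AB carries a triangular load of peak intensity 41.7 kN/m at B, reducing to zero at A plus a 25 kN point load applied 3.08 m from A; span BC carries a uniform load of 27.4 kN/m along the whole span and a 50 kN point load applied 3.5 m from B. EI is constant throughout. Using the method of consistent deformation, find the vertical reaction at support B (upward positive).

Take M_B as the redundant. Released structure: two simple spans AB and BC with a hinge at B.
Discontinuity in slope at B on the released structure — sum the simple-span end rotations:
  span AB: triangular load, peak 41.7: w₀L³/(45EI) = 63.87/EI
  span AB: point load 25 at a = 3.08: Pab(L + a)/(6LEI) = 22.92/EI
  span BC: UDL 27.4: wL³/(24EI) = 391.6/EI
  span BC: point load 50 at a = 3.5: Pab(L + b)/(6LEI) = 153.1/EI
  relative rotation θ_0 = (86.79 + 544.7)/EI = 631.5/EI
A unit hogging moment at B produces rotation L₁/(3EI) + L₂/(3EI) = 3.7/EI.
Slope continuity at B: θ_0 = M_B·3.7/EI, so M_B = 631.5/3.7 = 170.7 kN·m (hogging).
Span AB, ΣM about A with M_B applied at B: R_B^{AB}·4.1 = 310.7 + 170.7, so R_B^{AB} = 117.4 kN and R_A = 110.5 − 117.4 = -6.914 kN.
Span BC, ΣM about C: R_B^{BC}·7 = 846.3 + 170.7, so R_B^{BC} = 145.3 kN and R_C = 241.8 − 145.3 = 96.52 kN.
R_B = 117.4 + 145.3 = 262.7 kN.

R_B = 262.7 kN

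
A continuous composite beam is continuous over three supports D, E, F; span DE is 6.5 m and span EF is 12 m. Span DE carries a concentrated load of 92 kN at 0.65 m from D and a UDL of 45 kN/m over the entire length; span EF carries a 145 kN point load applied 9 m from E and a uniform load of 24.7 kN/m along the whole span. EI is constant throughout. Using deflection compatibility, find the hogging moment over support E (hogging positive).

M_E = 514.6 kN·m

Take M_E as the redundant. Released structure: two simple spans DE and EF with a hinge at E.
End slopes at the hinge E, treating each span as simply supported:
  span DE: point load 92 at a = 0.65: Pab(L + a)/(6LEI) = 64.14/EI
  span DE: UDL 45: wL³/(24EI) = 514.9/EI
  span EF: point load 145 at a = 9: Pab(L + b)/(6LEI) = 815.6/EI
  span EF: UDL 24.7: wL³/(24EI) = 1778/EI
  relative rotation θ_0 = (579.1 + 2594)/EI = 3173/EI
A unit hogging moment at E produces rotation L₁/(3EI) + L₂/(3EI) = 6.167/EI.
Slope continuity at E: θ_0 = M_E·6.167/EI, so M_E = 3173/6.167 = 514.6 kN·m (hogging).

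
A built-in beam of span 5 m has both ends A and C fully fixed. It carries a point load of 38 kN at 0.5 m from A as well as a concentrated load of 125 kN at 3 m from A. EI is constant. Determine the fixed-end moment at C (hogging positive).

Release both end moments; the primary structure is a simply-supported span AC with redundants M_A and M_C.
On the primary (simply-supported) span, the end slopes from the loading are:
  at A: point load 38 at a = 0.5: Pab(L + b)/(6LEI) = 27.07/EI
  at C: point load 38 at a = 0.5: Pab(L + a)/(6LEI) = 15.68/EI
  at A: point load 125 at a = 3: Pab(L + b)/(6LEI) = 175/EI
  at C: point load 125 at a = 3: Pab(L + a)/(6LEI) = 200/EI
  θ_A0 = 202.1/EI,  θ_C0 = 215.7/EI
Flexibility coefficients: a unit moment at one end gives L/(3EI) there and L/(6EI) at the far end, so f₁₁ = f₂₂ = 1.667/EI and f₁₂ = f₂₁ = 0.8333/EI.
Compatibility — zero rotation at each built-in end:
  1.667 M_A + 0.8333 M_C = 202.1
  0.8333 M_A + 1.667 M_C = 215.7
Solving the pair gives M_A = 75.39 kN·m and M_C = 91.71 kN·m (hogging).

M_C = 91.71 kN·m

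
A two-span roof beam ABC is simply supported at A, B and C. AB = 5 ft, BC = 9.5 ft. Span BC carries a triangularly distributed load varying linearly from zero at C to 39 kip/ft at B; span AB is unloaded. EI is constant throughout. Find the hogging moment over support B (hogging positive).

Release continuity at B by inserting a hinge; the redundant is the internal moment M_B. The primary structure is two simply-supported spans AB and BC.
End slopes at the hinge B, treating each span as simply supported:
  span BC: triangular load, peak 39: w₀L³/(45EI) = 743.1/EI
  relative rotation θ_0 = (0 + 743.1)/EI = 743.1/EI
A unit hogging moment at B produces rotation L₁/(3EI) + L₂/(3EI) = 4.833/EI.
Compatibility: M_B·(L₁+L₂)/(3EI) = θ_0, giving M_B = 153.7 kip·ft (hogging).

M_B = 153.7 kip·ft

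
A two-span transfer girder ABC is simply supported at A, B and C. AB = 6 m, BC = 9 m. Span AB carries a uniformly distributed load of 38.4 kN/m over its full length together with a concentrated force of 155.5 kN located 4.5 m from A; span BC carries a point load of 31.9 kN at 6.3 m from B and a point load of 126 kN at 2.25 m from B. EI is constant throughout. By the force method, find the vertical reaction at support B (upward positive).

R_B = 409.6 kN

Insert a hinge at B; M_B is the redundant, and each span becomes simply supported.
End slopes at the hinge B, treating each span as simply supported:
  span AB: UDL 38.4: wL³/(24EI) = 345.6/EI
  span AB: point load 155.5 at a = 4.5: Pab(L + a)/(6LEI) = 306.1/EI
  span BC: point load 31.9 at a = 6.3: Pab(L + b)/(6LEI) = 117.6/EI
  span BC: point load 126 at a = 2.25: Pab(L + b)/(6LEI) = 558.1/EI
  relative rotation θ_0 = (651.7 + 675.7)/EI = 1327/EI
A unit hogging moment at B produces rotation L₁/(3EI) + L₂/(3EI) = 5/EI.
Slope continuity at B: θ_0 = M_B·5/EI, so M_B = 1327/5 = 265.5 kN·m (hogging).
Span AB, ΣM about A with M_B applied at B: R_B^{AB}·6 = 1391 + 265.5, so R_B^{AB} = 276.1 kN and R_A = 385.9 − 276.1 = 109.8 kN.
Span BC, ΣM about C: R_B^{BC}·9 = 936.6 + 265.5, so R_B^{BC} = 133.6 kN and R_C = 157.9 − 133.6 = 24.33 kN.
R_B = 276.1 + 133.6 = 409.6 kN.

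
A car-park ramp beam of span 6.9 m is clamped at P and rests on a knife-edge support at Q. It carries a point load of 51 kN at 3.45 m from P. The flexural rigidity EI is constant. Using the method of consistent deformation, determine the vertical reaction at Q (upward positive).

R_Q = 15.94 kN

Take the reaction at Q as the redundant and release it; the primary structure is a cantilever fixed at P.
Downward deflection at the released point Q due to the loads:
  point load 51 at a = 3.45: Pa²(3L − a)/(6EI) = 1745/EI
Tip deflection under a unit load at Q: L³/(3EI) = 109.5/EI.
Compatibility at Q: δ_0 − R_Q·δ_{QQ} = 0, so R_Q = 1745/109.5 = 15.94 kN.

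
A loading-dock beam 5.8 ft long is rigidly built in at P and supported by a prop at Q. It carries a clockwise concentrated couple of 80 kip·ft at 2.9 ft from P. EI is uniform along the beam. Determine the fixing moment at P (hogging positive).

Choose R_Q as the redundant. The primary structure is the cantilever fixed at P.
Primary-structure tip deflection at Q by superposition:
  clockwise couple 80 at a = 2.9: M₀a(2L − a)/(2EI) = 1009/EI
Tip deflection under a unit load at Q: L³/(3EI) = 65.04/EI.
Compatibility at Q: δ_0 − R_Q·δ_{QQ} = 0, so R_Q = 1009/65.04 = 15.52 kip.
Moment equilibrium about P: M_P = Σ(load moments about P) − R_Q·L = 80 − 15.52×5.8 = -10 kip·ft.

M_P = -10 kip·ft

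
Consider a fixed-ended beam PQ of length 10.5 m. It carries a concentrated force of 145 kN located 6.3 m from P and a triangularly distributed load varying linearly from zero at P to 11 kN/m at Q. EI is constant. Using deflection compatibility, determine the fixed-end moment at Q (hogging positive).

Take the two fixed-end moments M_P, M_Q as redundants; the released structure is the simple span PQ.
Simple-span end rotations at P and Q under the given loads:
  at P: point load 145 at a = 6.3: Pab(L + b)/(6LEI) = 895.2/EI
  at Q: point load 145 at a = 6.3: Pab(L + a)/(6LEI) = 1023/EI
  at P: triangular load, peak 11: 7w₀L³/(360EI) = 247.6/EI
  at Q: triangular load, peak 11: w₀L³/(45EI) = 283/EI
  θ_P0 = 1143/EI,  θ_Q0 = 1306/EI
Flexibility coefficients: a unit moment at one end gives L/(3EI) there and L/(6EI) at the far end, so f₁₁ = f₂₂ = 3.5/EI and f₁₂ = f₂₁ = 1.75/EI.
Compatibility — zero rotation at each built-in end:
  3.5 M_P + 1.75 M_Q = 1143
  1.75 M_P + 3.5 M_Q = 1306
Solving the pair gives M_P = 186.6 kN·m and M_Q = 279.9 kN·m (hogging).

M_Q = 279.9 kN·m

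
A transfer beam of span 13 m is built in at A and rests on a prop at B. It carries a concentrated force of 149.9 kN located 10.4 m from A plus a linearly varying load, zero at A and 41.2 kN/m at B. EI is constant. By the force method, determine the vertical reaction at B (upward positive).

Remove the prop at B; the released (primary) structure is a cantilever built in at A.
Primary-structure tip deflection at B by superposition:
  point load 149.9 at a = 10.4: Pa²(3L − a)/(6EI) = 77283/EI
  triangular load, peak 41.2 at the free end: 11w₀L⁴/(120EI) = 107865/EI
  δ_0 = 185148/EI
Flexibility coefficient — unit upward force at B: δ_{BB} = L³/(3EI) = 732.3/EI.
Compatibility at B: δ_0 − R_B·δ_{BB} = 0, so R_B = 185148/732.3 = 252.8 kN.

R_B = 252.8 kN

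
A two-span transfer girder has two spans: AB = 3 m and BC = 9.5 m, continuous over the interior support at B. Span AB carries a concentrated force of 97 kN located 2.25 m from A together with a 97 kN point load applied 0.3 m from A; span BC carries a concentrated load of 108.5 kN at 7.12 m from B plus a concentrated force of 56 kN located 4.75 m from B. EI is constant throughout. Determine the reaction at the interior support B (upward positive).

Release continuity at B by inserting a hinge; the redundant is the internal moment M_B. The primary structure is two simply-supported spans AB and BC.
Rotations at B on the released spans (each span's end-slope, ×1/EI):
  span AB: point load 97 at a = 2.25: Pab(L + a)/(6LEI) = 47.74/EI
  span AB: point load 97 at a = 0.3: Pab(L + a)/(6LEI) = 14.4/EI
  span BC: point load 108.5 at a = 7.12: Pab(L + b)/(6LEI) = 383.2/EI
  span BC: point load 56 at a = 4.75: Pab(L + b)/(6LEI) = 315.9/EI
  relative rotation θ_0 = (62.15 + 699.1)/EI = 761.2/EI
A unit hogging moment at B produces rotation L₁/(3EI) + L₂/(3EI) = 4.167/EI.
Slope continuity at B: θ_0 = M_B·4.167/EI, so M_B = 761.2/4.167 = 182.7 kN·m (hogging).
Span AB, ΣM about A with M_B applied at B: R_B^{AB}·3 = 247.3 + 182.7, so R_B^{AB} = 143.3 kN and R_A = 194 − 143.3 = 50.65 kN.
Span BC, ΣM about C: R_B^{BC}·9.5 = 524.2 + 182.7, so R_B^{BC} = 74.41 kN and R_C = 164.5 − 74.41 = 90.09 kN.
R_B = 143.3 + 74.41 = 217.8 kN.

R_B = 217.8 kN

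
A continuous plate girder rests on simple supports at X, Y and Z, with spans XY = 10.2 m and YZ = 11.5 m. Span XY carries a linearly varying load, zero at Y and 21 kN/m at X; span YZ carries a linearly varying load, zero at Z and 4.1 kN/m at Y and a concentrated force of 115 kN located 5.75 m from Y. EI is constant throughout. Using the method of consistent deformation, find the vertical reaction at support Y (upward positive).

R_Y = 147.9 kN

Take M_Y as the redundant. Released structure: two simple spans XY and YZ with a hinge at Y.
Discontinuity in slope at Y on the released structure — sum the simple-span end rotations:
  span XY: triangular load, peak 21: 7w₀L³/(360EI) = 433.3/EI
  span YZ: triangular load, peak 4.1: w₀L³/(45EI) = 138.6/EI
  span YZ: point load 115 at a = 5.75: Pab(L + b)/(6LEI) = 950.5/EI
  relative rotation θ_0 = (433.3 + 1089)/EI = 1522/EI
A unit hogging moment at Y produces rotation L₁/(3EI) + L₂/(3EI) = 7.233/EI.
Compatibility: M_Y·(L₁+L₂)/(3EI) = θ_0, giving M_Y = 210.5 kN·m (hogging).
Span XY, ΣM about X with M_Y applied at Y: R_Y^{XY}·10.2 = 364.1 + 210.5, so R_Y^{XY} = 56.33 kN and R_X = 107.1 − 56.33 = 50.77 kN.
Span YZ, ΣM about Z: R_Y^{YZ}·11.5 = 842 + 210.5, so R_Y^{YZ} = 91.52 kN and R_Z = 138.6 − 91.52 = 47.06 kN.
R_Y = 56.33 + 91.52 = 147.9 kN.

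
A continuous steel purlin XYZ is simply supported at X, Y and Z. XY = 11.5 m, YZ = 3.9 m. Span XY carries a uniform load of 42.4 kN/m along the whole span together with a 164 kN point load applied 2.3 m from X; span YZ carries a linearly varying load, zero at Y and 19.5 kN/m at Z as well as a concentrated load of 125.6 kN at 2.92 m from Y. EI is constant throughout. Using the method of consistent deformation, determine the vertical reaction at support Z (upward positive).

Insert a hinge at Y; M_Y is the redundant, and each span becomes simply supported.
Discontinuity in slope at Y on the released structure — sum the simple-span end rotations:
  span XY: UDL 42.4: wL³/(24EI) = 2687/EI
  span XY: point load 164 at a = 2.3: Pab(L + a)/(6LEI) = 694/EI
  span YZ: triangular load, peak 19.5: 7w₀L³/(360EI) = 22.49/EI
  span YZ: point load 125.6 at a = 2.92: Pab(L + b)/(6LEI) = 74.96/EI
  relative rotation θ_0 = (3381 + 97.45)/EI = 3478/EI
A unit hogging moment at Y produces rotation L₁/(3EI) + L₂/(3EI) = 5.133/EI.
Slope continuity at Y: θ_0 = M_Y·5.133/EI, so M_Y = 3478/5.133 = 677.6 kN·m (hogging).
Span YZ, ΣM about Z: R_Y^{YZ}·3.9 = 172.5 + 677.6, so R_Y^{YZ} = 218 kN and R_Z = 163.6 − 218 = -54.36 kN.

R_Z = -54.36 kN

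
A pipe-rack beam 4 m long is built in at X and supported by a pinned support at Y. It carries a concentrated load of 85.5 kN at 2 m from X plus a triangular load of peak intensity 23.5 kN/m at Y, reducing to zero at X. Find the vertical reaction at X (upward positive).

Remove the prop at Y; the released (primary) structure is a cantilever built in at X.
Free-end deflection of the primary structure under the applied loading (downward +):
  point load 85.5 at a = 2: Pa²(3L − a)/(6EI) = 570/EI
  triangular load, peak 23.5 at the free end: 11w₀L⁴/(120EI) = 551.5/EI
  δ_0 = 1121/EI
Tip deflection under a unit load at Y: L³/(3EI) = 21.33/EI.
Compatibility at Y: δ_0 − R_Y·δ_{YY} = 0, so R_Y = 1121/21.33 = 52.57 kN.
Vertical equilibrium: R_X = ΣP − R_Y = 132.5 − 52.57 = 79.93 kN.

R_X = 79.93 kN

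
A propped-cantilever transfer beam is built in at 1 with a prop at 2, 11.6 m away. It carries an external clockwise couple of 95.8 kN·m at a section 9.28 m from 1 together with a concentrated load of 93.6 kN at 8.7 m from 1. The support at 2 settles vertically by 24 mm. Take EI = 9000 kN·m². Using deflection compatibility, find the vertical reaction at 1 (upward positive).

R_1 = 22.89 kN

Choose R_2 as the redundant. The primary structure is the cantilever fixed at 1.
Primary-structure tip deflection at 2 by superposition:
  clockwise couple 95.8 at a = 9.28: M₀a(2L − a)/(2EI) = 6188/EI
  point load 93.6 at a = 8.7: Pa²(3L − a)/(6EI) = 30818/EI
  δ_0 = 37006/EI
Tip deflection under a unit load at 2: L³/(3EI) = 520.3/EI.
With EI = 9000 kN·m²: δ_0 = 4.1117 m and δ_{22} = 0.057811 m/kN.
Compatibility — the beam at 2 must follow the support down by 0.024 m: δ_0 − R_2·δ_{22} = 0.024, so R_2 = (4.1117 − 0.024)/0.057811 = 70.71 kN.
Vertical equilibrium: R_1 = ΣP − R_2 = 93.6 − 70.71 = 22.89 kN.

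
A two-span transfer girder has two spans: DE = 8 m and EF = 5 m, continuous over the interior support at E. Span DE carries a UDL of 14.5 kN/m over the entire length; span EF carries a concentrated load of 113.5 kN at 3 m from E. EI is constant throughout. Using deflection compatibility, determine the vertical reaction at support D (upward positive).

R_D = 44.49 kN

Take M_E as the redundant. Released structure: two simple spans DE and EF with a hinge at E.
End slopes at the hinge E, treating each span as simply supported:
  span DE: UDL 14.5: wL³/(24EI) = 309.3/EI
  span EF: point load 113.5 at a = 3: Pab(L + b)/(6LEI) = 158.9/EI
  relative rotation θ_0 = (309.3 + 158.9)/EI = 468.2/EI
A unit hogging moment at E produces rotation L₁/(3EI) + L₂/(3EI) = 4.333/EI.
Slope continuity at E: θ_0 = M_E·4.333/EI, so M_E = 468.2/4.333 = 108.1 kN·m (hogging).
Span DE, ΣM about D with M_E applied at E: R_E^{DE}·8 = 464 + 108.1, so R_E^{DE} = 71.51 kN and R_D = 116 − 71.51 = 44.49 kN.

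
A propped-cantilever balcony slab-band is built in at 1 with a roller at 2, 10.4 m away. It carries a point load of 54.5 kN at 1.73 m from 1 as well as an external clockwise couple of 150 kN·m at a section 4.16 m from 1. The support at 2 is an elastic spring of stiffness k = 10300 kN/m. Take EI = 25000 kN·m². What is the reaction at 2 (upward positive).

Remove the prop at 2; the released (primary) structure is a cantilever built in at 1.
Deflection at 2 on the released cantilever, summing each load's contribution:
  point load 54.5 at a = 1.73: Pa²(3L − a)/(6EI) = 801.2/EI
  clockwise couple 150 at a = 4.16: M₀a(2L − a)/(2EI) = 5192/EI
  δ_0 = 5993/EI
Tip deflection under a unit load at 2: L³/(3EI) = 375/EI.
With EI = 25000 kN·m²: δ_0 = 0.23971 m and δ_{22} = 0.014998 m/kN.
Compatibility — the spring shortens by R_2/k under the reaction it provides: δ_0 − R_2·δ_{22} = R_2/k. With 1/k = 0.000097 m/kN, R_2 = δ_0 / (δ_{22} + 1/k) = 0.23971 / (0.014998 + 0.000097) = 15.88 kN.

R_2 = 15.88 kN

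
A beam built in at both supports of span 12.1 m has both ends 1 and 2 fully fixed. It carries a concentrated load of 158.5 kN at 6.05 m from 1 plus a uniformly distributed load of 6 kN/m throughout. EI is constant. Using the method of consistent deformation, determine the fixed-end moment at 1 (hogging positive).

M_1 = 312.9 kN·m

Take the two fixed-end moments M_1, M_2 as redundants; the released structure is the simple span 12.
End rotations of the released simple span under the applied load (×1/EI):
  at 1: point load 158.5 at a = 6.05: Pab(L + b)/(6LEI) = 1450/EI
  at 2: point load 158.5 at a = 6.05: Pab(L + a)/(6LEI) = 1450/EI
  at 1: UDL 6: wL³/(24EI) = 442.9/EI
  at 2: UDL 6: wL³/(24EI) = 442.9/EI
  θ_10 = 1893/EI,  θ_20 = 1893/EI
Flexibility coefficients: a unit moment at one end gives L/(3EI) there and L/(6EI) at the far end, so f₁₁ = f₂₂ = 4.033/EI and f₁₂ = f₂₁ = 2.017/EI.
Compatibility — zero rotation at each built-in end:
  4.033 M_1 + 2.017 M_2 = 1893
  2.017 M_1 + 4.033 M_2 = 1893
Solving the pair gives M_1 = 312.9 kN·m and M_2 = 312.9 kN·m (hogging).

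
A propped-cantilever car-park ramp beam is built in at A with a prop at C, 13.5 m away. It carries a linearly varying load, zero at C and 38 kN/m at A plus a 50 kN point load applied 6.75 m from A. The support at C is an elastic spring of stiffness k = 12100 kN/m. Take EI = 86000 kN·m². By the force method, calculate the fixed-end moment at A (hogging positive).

Remove the prop at C; the released (primary) structure is a cantilever built in at A.
Deflection at C on the released cantilever, summing each load's contribution:
  triangular load, peak 38 at the fixed end: w₀L⁴/(30EI) = 42072/EI
  point load 50 at a = 6.75: Pa²(3L − a)/(6EI) = 12814/EI
  δ_0 = 54887/EI
Tip deflection under a unit load at C: L³/(3EI) = 820.1/EI.
With EI = 86000 kN·m²: δ_0 = 0.63822 m and δ_{CC} = 0.009536 m/kN.
Compatibility — the spring shortens by R_C/k under the reaction it provides: δ_0 − R_C·δ_{CC} = R_C/k. With 1/k = 0.000083 m/kN, R_C = δ_0 / (δ_{CC} + 1/k) = 0.63822 / (0.009536 + 0.000083) = 66.35 kN.
Moment equilibrium about A: M_A = Σ(load moments about A) − R_C·L = 1492 − 66.35×13.5 = 596 kN·m.

M_A = 596 kN·m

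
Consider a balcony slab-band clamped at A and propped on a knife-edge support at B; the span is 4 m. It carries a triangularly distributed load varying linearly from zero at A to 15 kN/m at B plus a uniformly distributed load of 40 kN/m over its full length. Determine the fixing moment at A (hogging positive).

M_A = 94 kN·m

Choose R_B as the redundant. The primary structure is the cantilever fixed at A.
Downward deflection at the released point B due to the loads:
  triangular load, peak 15 at the free end: 11w₀L⁴/(120EI) = 352/EI
  UDL 40: wL⁴/(8EI) = 1280/EI
  δ_0 = 1632/EI
Flexibility coefficient — unit upward force at B: δ_{BB} = L³/(3EI) = 21.33/EI.
Compatibility at B: δ_0 − R_B·δ_{BB} = 0, so R_B = 1632/21.33 = 76.5 kN.
Moment equilibrium about A: M_A = Σ(load moments about A) − R_B·L = 400 − 76.5×4 = 94 kN·m.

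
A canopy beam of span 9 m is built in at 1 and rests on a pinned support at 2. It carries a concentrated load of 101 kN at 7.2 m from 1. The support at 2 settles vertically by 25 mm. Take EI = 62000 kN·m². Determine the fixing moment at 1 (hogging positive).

M_1 = 144.7 kN·m

Choose R_2 as the redundant. The primary structure is the cantilever fixed at 1.
Primary-structure tip deflection at 2 by superposition:
  point load 101 at a = 7.2: Pa²(3L − a)/(6EI) = 17278/EI
Flexibility coefficient — unit upward force at 2: δ_{22} = L³/(3EI) = 243/EI.
With EI = 62000 kN·m²: δ_0 = 0.27868 m and δ_{22} = 0.003919 m/kN.
Compatibility — the beam at 2 must follow the support down by 0.025 m: δ_0 − R_2·δ_{22} = 0.025, so R_2 = (0.27868 − 0.025)/0.003919 = 64.73 kN.
Moment equilibrium about 1: M_1 = Σ(load moments about 1) − R_2·L = 727.2 − 64.73×9 = 144.7 kN·m.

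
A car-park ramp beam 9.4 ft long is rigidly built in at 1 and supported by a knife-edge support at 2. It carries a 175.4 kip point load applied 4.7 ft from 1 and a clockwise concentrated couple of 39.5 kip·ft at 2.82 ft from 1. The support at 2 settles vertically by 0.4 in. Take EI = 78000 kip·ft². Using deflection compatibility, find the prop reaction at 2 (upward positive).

R_2 = 48.64 kip

Release the roller at 2. Primary structure: cantilever fixed at 1.
Free-end deflection of the primary structure under the applied loading (downward +):
  point load 175.4 at a = 4.7: Pa²(3L − a)/(6EI) = 15175/EI
  clockwise couple 39.5 at a = 2.82: M₀a(2L − a)/(2EI) = 890/EI
  δ_0 = 16065/EI
Tip deflection under a unit load at 2: L³/(3EI) = 276.9/EI.
With EI = 78000 kip·ft²: δ_0 = 0.20597 ft and δ_{22} = 0.00355 ft/kip.
Compatibility — the beam at 2 must follow the support down by 0.03333 ft: δ_0 − R_2·δ_{22} = 0.03333, so R_2 = (0.20597 − 0.03333)/0.00355 = 48.64 kip.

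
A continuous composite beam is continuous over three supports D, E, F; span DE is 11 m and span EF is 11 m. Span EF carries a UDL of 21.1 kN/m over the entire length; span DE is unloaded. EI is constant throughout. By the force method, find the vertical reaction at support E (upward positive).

Release continuity at E by inserting a hinge; the redundant is the internal moment M_E. The primary structure is two simply-supported spans DE and EF.
Rotations at E on the released spans (each span's end-slope, ×1/EI):
  span EF: UDL 21.1: wL³/(24EI) = 1170/EI
  relative rotation θ_0 = (0 + 1170)/EI = 1170/EI
A unit hogging moment at E produces rotation L₁/(3EI) + L₂/(3EI) = 7.333/EI.
Compatibility: M_E·(L₁+L₂)/(3EI) = θ_0, giving M_E = 159.6 kN·m (hogging).
Span DE, ΣM about D with M_E applied at E: R_E^{DE}·11 = 0 + 159.6, so R_E^{DE} = 14.51 kN and R_D = 0 − 14.51 = -14.51 kN.
Span EF, ΣM about F: R_E^{EF}·11 = 1277 + 159.6, so R_E^{EF} = 130.6 kN and R_F = 232.1 − 130.6 = 101.5 kN.
R_E = 14.51 + 130.6 = 145.1 kN.

R_E = 145.1 kN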